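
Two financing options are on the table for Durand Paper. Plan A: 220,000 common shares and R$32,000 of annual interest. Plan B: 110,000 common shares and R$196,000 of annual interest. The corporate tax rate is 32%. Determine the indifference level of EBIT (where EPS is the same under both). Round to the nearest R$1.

R$360,000

At indifference, (EBIT − 32,000)(1 − t)/220,000 = (EBIT − 196,000)(1 − t)/110,000.
Cancelling (1 − t) and cross-multiplying: 110,000·(EBIT − 32,000) = 220,000·(EBIT − 196,000).
EBIT × (220,000 − 110,000) = 196,000 × 220,000 − 32,000 × 110,000 = 39,600,000,000, so EBIT = 39,600,000,000 ÷ 110,000 = 360,000.00.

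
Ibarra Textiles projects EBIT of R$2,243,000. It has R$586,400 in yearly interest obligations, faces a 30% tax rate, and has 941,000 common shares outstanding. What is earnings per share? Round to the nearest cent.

Interest = R$586,400.00, so EBT = R$2,243,000 − R$586,400.00 = R$1,656,600.00.
Net income = R$1,656,600.00 × (1 − 0.30) = R$1,159,620.00.
EPS = R$1,159,620.00 ÷ 941,000 = R$1.23.

R$1.23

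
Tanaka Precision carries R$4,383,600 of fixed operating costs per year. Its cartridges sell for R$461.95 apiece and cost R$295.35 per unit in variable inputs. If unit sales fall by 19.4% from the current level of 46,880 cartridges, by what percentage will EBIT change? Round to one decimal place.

Total contribution margin = 46,880 × R$166.60 = R$7,810,208.00.
Operating income = contribution − fixed costs = R$7,810,208.00 − R$4,383,600 = R$3,426,608.00.
DOL = contribution ÷ EBIT = R$7,810,208.00 ÷ R$3,426,608.00 = 2.2793.
Operating income changes by 2.2793 × -19.4% = -44.2%.

-44.2%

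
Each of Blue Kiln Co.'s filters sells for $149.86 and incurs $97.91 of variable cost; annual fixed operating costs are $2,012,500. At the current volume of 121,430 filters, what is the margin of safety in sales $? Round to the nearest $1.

Each unit contributes $149.86 − $97.91 = $51.95. Break-even units = $2,012,500 ÷ $51.95 = 38,739.17; break-even revenue = 38,739.17 × $149.86 = $5,805,452.36.
Current sales = 121,430 × $149.86 = $18,197,499.80.
Margin of safety = $18,197,499.80 − $5,805,452.36 = $12,392,047.

$12,392,047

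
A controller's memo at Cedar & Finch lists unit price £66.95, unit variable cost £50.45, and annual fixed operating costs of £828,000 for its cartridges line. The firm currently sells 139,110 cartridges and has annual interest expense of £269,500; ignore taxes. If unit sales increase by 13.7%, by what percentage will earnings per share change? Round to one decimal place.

At 139,110 units, contribution = 139,110 × £16.50 = £2,295,315.00.
Operating income = contribution − fixed costs = £2,295,315.00 − £828,000 = £1,467,315.00.
Interest = £269,500.00, so EBIT − I = £1,197,815.00.
Degree of combined leverage = contribution ÷ (EBIT − I) = £2,295,315.00 ÷ £1,197,815.00 = 1.9163.
%ΔEPS = DCL × %ΔSales = 1.9163 × +13.7% = +26.3%.

+26.3%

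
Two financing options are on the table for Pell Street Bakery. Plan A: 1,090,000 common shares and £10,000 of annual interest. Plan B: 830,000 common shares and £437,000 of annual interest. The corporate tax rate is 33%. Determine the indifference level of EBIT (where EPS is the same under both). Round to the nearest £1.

Set EPS_A = EPS_B: (EBIT − £10,000)(1 − 0.33) ÷ 1,090,000 = (EBIT − £437,000)(1 − 0.33) ÷ 830,000.
The (1 − t) factor cancels: (EBIT − 10,000) × 830,000 = (EBIT − 437,000) × 1,090,000.
Solving, EBIT = (437,000·1,090,000 − 10,000·830,000) / (1,090,000 − 830,000) = 468,030,000,000 / 260,000 = 1,800,115.38.

£1,800,115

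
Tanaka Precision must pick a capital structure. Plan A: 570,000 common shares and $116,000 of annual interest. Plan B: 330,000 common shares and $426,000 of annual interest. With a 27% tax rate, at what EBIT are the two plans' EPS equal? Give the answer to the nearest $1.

$852,250

Set EPS_A = EPS_B: (EBIT − $116,000)(1 − 0.27) ÷ 570,000 = (EBIT − $426,000)(1 − 0.27) ÷ 330,000.
The (1 − t) factor cancels: (EBIT − 116,000) × 330,000 = (EBIT − 426,000) × 570,000.
Solving, EBIT = (426,000·570,000 − 116,000·330,000) / (570,000 − 330,000) = 204,540,000,000 / 240,000 = 852,250.00.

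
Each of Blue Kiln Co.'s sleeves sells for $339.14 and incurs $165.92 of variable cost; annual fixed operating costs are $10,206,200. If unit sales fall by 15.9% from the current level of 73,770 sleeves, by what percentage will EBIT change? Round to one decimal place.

-79.0%

Contribution at this volume is 73,770 × $173.22 = $12,778,439.40.
Subtracting fixed costs: EBIT = $12,778,439.40 − $10,206,200 = $2,572,239.40.
So DOL = total CM / EBIT = $12,778,439.40 / $2,572,239.40 = 4.9678.
%ΔEBIT = DOL × %ΔSales = 4.9678 × -15.9% = -79.0%.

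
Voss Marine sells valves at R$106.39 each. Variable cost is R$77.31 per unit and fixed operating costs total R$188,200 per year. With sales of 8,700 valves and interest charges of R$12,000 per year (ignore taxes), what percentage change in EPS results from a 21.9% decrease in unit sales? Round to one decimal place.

-104.9%

At 8,700 units, contribution = 8,700 × R$29.08 = R$252,996.00.
EBIT = R$252,996.00 − R$188,200 = R$64,796.00.
After interest of R$12,000.00, pre-tax earnings = R$52,796.00.
DCL = total CM / (EBIT − I) = R$252,996.00 / R$52,796.00 = 4.7920.
EPS therefore changes by 4.7920 × (-21.9%) = -104.9%.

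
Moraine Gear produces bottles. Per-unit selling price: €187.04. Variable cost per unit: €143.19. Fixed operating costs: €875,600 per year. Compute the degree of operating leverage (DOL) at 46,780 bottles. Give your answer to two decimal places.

1.74

Total contribution margin = 46,780 × €43.85 = €2,051,303.00.
EBIT = €2,051,303.00 − €875,600 = €1,175,703.00.
So DOL = total CM / EBIT = €2,051,303.00 / €1,175,703.00 = 1.7447.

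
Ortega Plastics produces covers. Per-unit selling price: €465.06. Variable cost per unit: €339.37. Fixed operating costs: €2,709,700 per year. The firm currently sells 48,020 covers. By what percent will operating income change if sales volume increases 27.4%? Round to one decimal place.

At 48,020 units, contribution = 48,020 × €125.69 = €6,035,633.80.
EBIT = €6,035,633.80 − €2,709,700 = €3,325,933.80.
Degree of operating leverage = €6,035,633.80 / €3,325,933.80 = 1.8147.
Operating income changes by 1.8147 × +27.4% = +49.7%.

+49.7%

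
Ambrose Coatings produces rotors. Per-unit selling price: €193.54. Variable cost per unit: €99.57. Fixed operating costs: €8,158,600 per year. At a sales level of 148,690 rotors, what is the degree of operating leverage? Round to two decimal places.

Total contribution margin = 148,690 × €93.97 = €13,972,399.30.
Subtracting fixed costs: EBIT = €13,972,399.30 − €8,158,600 = €5,813,799.30.
DOL = contribution ÷ EBIT = €13,972,399.30 ÷ €5,813,799.30 = 2.4033.

2.40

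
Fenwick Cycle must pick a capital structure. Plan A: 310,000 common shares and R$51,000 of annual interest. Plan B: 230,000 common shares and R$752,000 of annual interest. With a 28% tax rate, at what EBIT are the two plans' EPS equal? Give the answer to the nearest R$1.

Set EPS_A = EPS_B: (EBIT − R$51,000)(1 − 0.28) ÷ 310,000 = (EBIT − R$752,000)(1 − 0.28) ÷ 230,000.
Cancelling (1 − t) and cross-multiplying: 230,000·(EBIT − 51,000) = 310,000·(EBIT − 752,000).
Solving, EBIT = (752,000·310,000 − 51,000·230,000) / (310,000 − 230,000) = 221,390,000,000 / 80,000 = 2,767,375.00.

R$2,767,375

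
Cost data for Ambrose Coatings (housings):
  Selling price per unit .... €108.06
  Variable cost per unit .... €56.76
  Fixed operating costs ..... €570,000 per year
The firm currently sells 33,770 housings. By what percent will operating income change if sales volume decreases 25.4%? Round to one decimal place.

-37.9%

Total contribution margin = 33,770 × €51.30 = €1,732,401.00.
Subtracting fixed costs: EBIT = €1,732,401.00 − €570,000 = €1,162,401.00.
Degree of operating leverage = €1,732,401.00 / €1,162,401.00 = 1.4904.
So EBIT moves 1.4904 × (-25.4%) = -37.9%.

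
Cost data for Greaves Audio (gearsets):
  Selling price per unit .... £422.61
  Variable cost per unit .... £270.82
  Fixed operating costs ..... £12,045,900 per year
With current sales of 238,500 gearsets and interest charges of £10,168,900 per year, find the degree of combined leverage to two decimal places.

At 238,500 units, contribution = 238,500 × £151.79 = £36,201,915.00.
EBIT = £36,201,915.00 − £12,045,900 = £24,156,015.00. Interest = £10,168,900.00.
DOL = £36,201,915.00 ÷ £24,156,015.00 = 1.4987; DFL = £24,156,015.00 ÷ £13,987,115.00 = 1.7270.
DCL = DOL × DFL = 1.4987 × 1.7270 = 2.5883.

2.59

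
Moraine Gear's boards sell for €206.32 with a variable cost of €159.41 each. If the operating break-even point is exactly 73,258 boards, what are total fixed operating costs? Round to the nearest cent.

€3,436,532.78

Contribution margin per unit = €206.32 − €159.41 = €46.91.
Fixed costs = break-even units × CM = 73,258 × €46.91 = €3,436,532.78.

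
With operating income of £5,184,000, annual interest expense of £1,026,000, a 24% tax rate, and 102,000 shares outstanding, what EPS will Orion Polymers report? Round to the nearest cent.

£30.98

Interest = £1,026,000.00, so EBT = £5,184,000 − £1,026,000.00 = £4,158,000.00.
After tax at 24%: net income = £4,158,000.00 × 0.76 = £3,160,080.00.
Per share: £3,160,080.00 / 102,000 shares = £30.98.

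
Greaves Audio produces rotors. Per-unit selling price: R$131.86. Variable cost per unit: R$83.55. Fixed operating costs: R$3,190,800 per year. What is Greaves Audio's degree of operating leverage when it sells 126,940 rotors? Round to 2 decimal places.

Total contribution margin = 126,940 × R$48.31 = R$6,132,471.40.
EBIT = R$6,132,471.40 − R$3,190,800 = R$2,941,671.40.
So DOL = total CM / EBIT = R$6,132,471.40 / R$2,941,671.40 = 2.0847.

2.08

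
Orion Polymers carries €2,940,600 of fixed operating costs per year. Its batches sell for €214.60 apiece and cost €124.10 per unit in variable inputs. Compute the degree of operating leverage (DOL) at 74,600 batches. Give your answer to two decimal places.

At 74,600 units, contribution = 74,600 × €90.50 = €6,751,300.00.
Subtracting fixed costs: EBIT = €6,751,300.00 − €2,940,600 = €3,810,700.00.
DOL = contribution ÷ EBIT = €6,751,300.00 ÷ €3,810,700.00 = 1.7717.

1.77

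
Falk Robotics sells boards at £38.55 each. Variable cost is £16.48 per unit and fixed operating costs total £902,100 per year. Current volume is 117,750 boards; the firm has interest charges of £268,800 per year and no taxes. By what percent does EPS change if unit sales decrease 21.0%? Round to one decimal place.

-38.2%

Total contribution margin = 117,750 × £22.07 = £2,598,742.50.
EBIT = £2,598,742.50 − £902,100 = £1,696,642.50.
After interest of £268,800.00, pre-tax earnings = £1,427,842.50.
DCL = total CM / (EBIT − I) = £2,598,742.50 / £1,427,842.50 = 1.8200.
EPS therefore changes by 1.8200 × (-21.0%) = -38.2%.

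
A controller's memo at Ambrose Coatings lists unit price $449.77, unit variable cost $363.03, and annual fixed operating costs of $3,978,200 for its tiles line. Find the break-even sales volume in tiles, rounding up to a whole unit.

Unit CM = price − variable cost = $449.77 − $363.03 = $86.74.
Break-even volume = fixed costs ÷ CM per unit = $3,978,200 ÷ $86.74 = 45,863.50, so 45,864 tiles.

45,864 tiles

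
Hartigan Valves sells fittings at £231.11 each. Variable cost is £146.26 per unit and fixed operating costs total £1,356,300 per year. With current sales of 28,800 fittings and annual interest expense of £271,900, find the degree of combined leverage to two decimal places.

At 28,800 units, contribution = 28,800 × £84.85 = £2,443,680.00.
EBIT = £2,443,680.00 − £1,356,300 = £1,087,380.00. Interest = £271,900.00.
DOL = £2,443,680.00 ÷ £1,087,380.00 = 2.2473; DFL = £1,087,380.00 ÷ £815,480.00 = 1.3334.
Combined leverage = 2.2473 × 1.3334 = 2.9965.

3.00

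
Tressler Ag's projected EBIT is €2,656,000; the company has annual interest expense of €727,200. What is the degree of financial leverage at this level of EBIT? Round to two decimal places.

1.38

Annual interest charges come to €727,200.00.
Degree of financial leverage = EBIT / (EBIT − interest) = €2,656,000 / €1,928,800.00 = 1.3770.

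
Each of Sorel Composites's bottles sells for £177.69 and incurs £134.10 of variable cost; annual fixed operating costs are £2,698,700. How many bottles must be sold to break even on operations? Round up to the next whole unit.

Each unit contributes £177.69 − £134.10 = £43.59.
Break-even Q = £2,698,700 / £43.59 = 61,910.99 → 61,911 bottles.

61,911 bottles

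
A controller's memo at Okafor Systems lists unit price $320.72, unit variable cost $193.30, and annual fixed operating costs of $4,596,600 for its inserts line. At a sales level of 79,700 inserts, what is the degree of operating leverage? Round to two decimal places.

Contribution at this volume is 79,700 × $127.42 = $10,155,374.00.
EBIT = $10,155,374.00 − $4,596,600 = $5,558,774.00.
Degree of operating leverage = $10,155,374.00 / $5,558,774.00 = 1.8269.

1.83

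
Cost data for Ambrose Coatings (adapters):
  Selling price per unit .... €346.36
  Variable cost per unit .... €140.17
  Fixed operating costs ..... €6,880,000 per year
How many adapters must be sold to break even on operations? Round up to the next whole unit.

Contribution margin per unit = €346.36 − €140.17 = €206.19.
Break-even Q = €6,880,000 / €206.19 = 33,367.28 → 33,368 adapters.

33,368 adapters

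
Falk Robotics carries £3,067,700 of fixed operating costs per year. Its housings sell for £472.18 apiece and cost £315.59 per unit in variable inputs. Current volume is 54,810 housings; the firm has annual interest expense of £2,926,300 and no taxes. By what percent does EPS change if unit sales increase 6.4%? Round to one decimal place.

Contribution at this volume is 54,810 × £156.59 = £8,582,697.90.
EBIT = £8,582,697.90 − £3,067,700 = £5,514,997.90.
Interest = £2,926,300.00, so EBIT − I = £2,588,697.90.
DCL = total CM / (EBIT − I) = £8,582,697.90 / £2,588,697.90 = 3.3154.
%ΔEPS = DCL × %ΔSales = 3.3154 × +6.4% = +21.2%.

+21.2%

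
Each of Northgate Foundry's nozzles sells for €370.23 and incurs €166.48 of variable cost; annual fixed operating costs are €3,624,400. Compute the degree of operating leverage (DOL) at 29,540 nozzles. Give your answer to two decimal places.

At 29,540 units, contribution = 29,540 × €203.75 = €6,018,775.00.
EBIT = €6,018,775.00 − €3,624,400 = €2,394,375.00.
DOL = contribution ÷ EBIT = €6,018,775.00 ÷ €2,394,375.00 = 2.5137.

2.51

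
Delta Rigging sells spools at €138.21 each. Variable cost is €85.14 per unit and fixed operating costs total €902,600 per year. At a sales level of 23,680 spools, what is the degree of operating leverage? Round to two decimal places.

3.55

Contribution at this volume is 23,680 × €53.07 = €1,256,697.60.
Operating income = contribution − fixed costs = €1,256,697.60 − €902,600 = €354,097.60.
DOL = contribution ÷ EBIT = €1,256,697.60 ÷ €354,097.60 = 3.5490.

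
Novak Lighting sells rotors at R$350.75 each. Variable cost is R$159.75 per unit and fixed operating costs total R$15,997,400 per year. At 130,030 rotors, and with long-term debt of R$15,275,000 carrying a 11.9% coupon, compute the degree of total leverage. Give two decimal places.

Contribution at this volume is 130,030 × R$191.00 = R$24,835,730.00.
Subtracting fixed costs: EBIT = R$24,835,730.00 − R$15,997,400 = R$8,838,330.00. Interest = R$1,817,725.00.
DOL = R$24,835,730.00 ÷ R$8,838,330.00 = 2.8100; DFL = R$8,838,330.00 ÷ R$7,020,605.00 = 1.2589.
Combined leverage = 2.8100 × 1.2589 = 3.5375.

3.54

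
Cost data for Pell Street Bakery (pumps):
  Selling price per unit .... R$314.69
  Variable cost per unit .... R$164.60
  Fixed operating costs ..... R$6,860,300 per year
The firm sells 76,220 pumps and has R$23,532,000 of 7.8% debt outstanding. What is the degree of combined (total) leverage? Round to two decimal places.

Total contribution margin = 76,220 × R$150.09 = R$11,439,859.80.
EBIT = R$11,439,859.80 − R$6,860,300 = R$4,579,559.80. Interest = R$1,835,496.00.
DOL = R$11,439,859.80 ÷ R$4,579,559.80 = 2.4980; DFL = R$4,579,559.80 ÷ R$2,744,063.80 = 1.6689.
DCL = DOL × DFL = 2.4980 × 1.6689 = 4.1689.

4.17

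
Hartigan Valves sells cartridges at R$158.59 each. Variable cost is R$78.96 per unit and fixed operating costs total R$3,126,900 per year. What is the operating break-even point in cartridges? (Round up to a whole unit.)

Contribution margin per unit = R$158.59 − R$78.96 = R$79.63.
Break-even volume = fixed costs ÷ CM per unit = R$3,126,900 ÷ R$79.63 = 39,267.86, so 39,268 cartridges.

39,268 cartridges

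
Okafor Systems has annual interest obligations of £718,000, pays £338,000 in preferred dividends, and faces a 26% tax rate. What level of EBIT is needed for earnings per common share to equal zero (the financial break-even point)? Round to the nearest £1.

£1,174,757

Preferred dividends are paid after tax, so their pre-tax equivalent is £338,000 ÷ (1 − 0.26) = £456,756.76.
Financial break-even EBIT = interest + D_p ÷ (1 − t) = £718,000 + £456,756.76 = £1,174,756.76.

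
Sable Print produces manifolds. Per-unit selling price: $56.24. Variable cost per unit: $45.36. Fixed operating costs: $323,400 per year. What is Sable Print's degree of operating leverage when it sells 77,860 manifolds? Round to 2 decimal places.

1.62

Contribution at this volume is 77,860 × $10.88 = $847,116.80.
Subtracting fixed costs: EBIT = $847,116.80 − $323,400 = $523,716.80.
So DOL = total CM / EBIT = $847,116.80 / $523,716.80 = 1.6175.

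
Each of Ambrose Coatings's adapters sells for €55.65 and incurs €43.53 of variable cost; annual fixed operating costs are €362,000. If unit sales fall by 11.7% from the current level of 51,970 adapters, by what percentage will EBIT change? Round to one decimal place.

-27.5%

Contribution at this volume is 51,970 × €12.12 = €629,876.40.
EBIT = €629,876.40 − €362,000 = €267,876.40.
Degree of operating leverage = €629,876.40 / €267,876.40 = 2.3514.
So EBIT moves 2.3514 × (-11.7%) = -27.5%.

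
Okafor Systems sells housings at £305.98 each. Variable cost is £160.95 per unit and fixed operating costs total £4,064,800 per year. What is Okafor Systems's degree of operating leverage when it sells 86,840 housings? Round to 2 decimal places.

At 86,840 units, contribution = 86,840 × £145.03 = £12,594,405.20.
Operating income = contribution − fixed costs = £12,594,405.20 − £4,064,800 = £8,529,605.20.
DOL = contribution ÷ EBIT = £12,594,405.20 ÷ £8,529,605.20 = 1.4766.

1.48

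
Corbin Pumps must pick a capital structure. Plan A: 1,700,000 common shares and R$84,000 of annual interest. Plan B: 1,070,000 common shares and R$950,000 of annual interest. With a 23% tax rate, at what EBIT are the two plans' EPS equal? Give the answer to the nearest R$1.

At indifference, (EBIT − 84,000)(1 − t)/1,700,000 = (EBIT − 950,000)(1 − t)/1,070,000.
Cancelling (1 − t) and cross-multiplying: 1,070,000·(EBIT − 84,000) = 1,700,000·(EBIT − 950,000).
EBIT × (1,700,000 − 1,070,000) = 950,000 × 1,700,000 − 84,000 × 1,070,000 = 1,525,120,000,000, so EBIT = 1,525,120,000,000 ÷ 630,000 = 2,420,825.40.

R$2,420,825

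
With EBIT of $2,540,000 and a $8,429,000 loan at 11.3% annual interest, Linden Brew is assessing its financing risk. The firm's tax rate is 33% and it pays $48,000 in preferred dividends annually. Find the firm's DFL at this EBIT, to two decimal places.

1.68

Interest = $952,477.00.
Preferred dividends grossed up pre-tax: $48,000 / (1 − 0.33) = $71,641.79.
DFL = EBIT ÷ [EBIT − I − D_p/(1−t)] = $2,540,000 ÷ [$2,540,000 − $952,477.00 − $71,641.79] = $2,540,000 ÷ $1,515,881.21 = 1.6756.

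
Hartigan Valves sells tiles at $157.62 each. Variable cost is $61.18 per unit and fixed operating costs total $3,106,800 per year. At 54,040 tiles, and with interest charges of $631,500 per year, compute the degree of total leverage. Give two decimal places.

At 54,040 units, contribution = 54,040 × $96.44 = $5,211,617.60.
Operating income = contribution − fixed costs = $5,211,617.60 − $3,106,800 = $2,104,817.60. Interest = $631,500.00.
DOL = $5,211,617.60 ÷ $2,104,817.60 = 2.4760; DFL = $2,104,817.60 ÷ $1,473,317.60 = 1.4286.
Combined leverage = 2.4760 × 1.4286 = 3.5372.

3.54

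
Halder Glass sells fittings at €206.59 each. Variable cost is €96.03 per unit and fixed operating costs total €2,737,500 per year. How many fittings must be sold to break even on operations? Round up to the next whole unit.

24,761 fittings

Each unit contributes €206.59 − €96.03 = €110.56.
Units to break even: €2,737,500 ÷ €110.56 = 24,760.31, rounded up to 24,761.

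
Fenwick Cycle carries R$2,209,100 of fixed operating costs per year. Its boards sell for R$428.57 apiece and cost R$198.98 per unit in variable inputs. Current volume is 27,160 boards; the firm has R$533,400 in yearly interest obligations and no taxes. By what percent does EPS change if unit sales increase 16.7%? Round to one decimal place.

Contribution at this volume is 27,160 × R$229.59 = R$6,235,664.40.
Subtracting fixed costs: EBIT = R$6,235,664.40 − R$2,209,100 = R$4,026,564.40.
Interest = R$533,400.00, so EBIT − I = R$3,493,164.40.
Degree of combined leverage = contribution ÷ (EBIT − I) = R$6,235,664.40 ÷ R$3,493,164.40 = 1.7851.
%ΔEPS = DCL × %ΔSales = 1.7851 × +16.7% = +29.8%.

+29.8%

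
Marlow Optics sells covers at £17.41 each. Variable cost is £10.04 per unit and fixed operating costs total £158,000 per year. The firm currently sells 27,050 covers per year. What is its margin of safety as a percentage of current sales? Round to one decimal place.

20.7%

Unit CM = price − variable cost = £17.41 − £10.04 = £7.37. Break-even units = £158,000 ÷ £7.37 = 21,438.26; break-even revenue = 21,438.26 × £17.41 = £373,240.16.
Actual sales revenue = 27,050 × £17.41 = £470,940.50.
Margin of safety = (£470,940.50 − £373,240.16) ÷ £470,940.50 = 20.7%.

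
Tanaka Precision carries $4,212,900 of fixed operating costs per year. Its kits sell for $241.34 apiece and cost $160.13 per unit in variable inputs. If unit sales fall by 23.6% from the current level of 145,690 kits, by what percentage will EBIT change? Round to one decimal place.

-36.7%

At 145,690 units, contribution = 145,690 × $81.21 = $11,831,484.90.
Subtracting fixed costs: EBIT = $11,831,484.90 − $4,212,900 = $7,618,584.90.
Degree of operating leverage = $11,831,484.90 / $7,618,584.90 = 1.5530.
%ΔEBIT = DOL × %ΔSales = 1.5530 × -23.6% = -36.7%.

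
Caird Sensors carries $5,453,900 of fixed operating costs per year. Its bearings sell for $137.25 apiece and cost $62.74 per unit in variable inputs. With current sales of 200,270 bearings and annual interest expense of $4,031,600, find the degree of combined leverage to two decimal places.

2.74

Contribution at this volume is 200,270 × $74.51 = $14,922,117.70.
Operating income = contribution − fixed costs = $14,922,117.70 − $5,453,900 = $9,468,217.70. Interest = $4,031,600.00, so EBIT − I = $5,436,617.70.
DCL = contribution ÷ (EBIT − I) = $14,922,117.70 ÷ $5,436,617.70 = 2.7447.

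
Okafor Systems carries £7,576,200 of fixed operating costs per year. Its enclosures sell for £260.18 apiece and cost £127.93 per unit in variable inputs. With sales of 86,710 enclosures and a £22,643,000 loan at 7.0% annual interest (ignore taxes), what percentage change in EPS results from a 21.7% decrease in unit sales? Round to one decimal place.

Total contribution margin = 86,710 × £132.25 = £11,467,397.50.
Operating income = contribution − fixed costs = £11,467,397.50 − £7,576,200 = £3,891,197.50.
Interest = £1,585,010.00, so EBIT − I = £2,306,187.50.
Degree of combined leverage = contribution ÷ (EBIT − I) = £11,467,397.50 ÷ £2,306,187.50 = 4.9724.
EPS therefore changes by 4.9724 × (-21.7%) = -107.9%.

-107.9%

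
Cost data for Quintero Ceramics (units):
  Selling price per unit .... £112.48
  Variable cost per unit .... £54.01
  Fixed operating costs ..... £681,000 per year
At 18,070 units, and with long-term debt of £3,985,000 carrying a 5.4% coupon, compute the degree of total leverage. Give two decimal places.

Total contribution margin = 18,070 × £58.47 = £1,056,552.90.
Subtracting fixed costs: EBIT = £1,056,552.90 − £681,000 = £375,552.90. Interest = £215,190.00.
DOL = £1,056,552.90 ÷ £375,552.90 = 2.8133; DFL = £375,552.90 ÷ £160,362.90 = 2.3419.
DCL = DOL × DFL = 2.8133 × 2.3419 = 6.5885.

6.59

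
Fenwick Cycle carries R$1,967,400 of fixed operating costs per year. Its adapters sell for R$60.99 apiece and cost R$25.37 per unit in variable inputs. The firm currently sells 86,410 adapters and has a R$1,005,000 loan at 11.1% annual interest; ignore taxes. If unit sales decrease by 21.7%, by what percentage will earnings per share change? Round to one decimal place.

-66.9%

Total contribution margin = 86,410 × R$35.62 = R$3,077,924.20.
Operating income = contribution − fixed costs = R$3,077,924.20 − R$1,967,400 = R$1,110,524.20.
After interest of R$111,555.00, pre-tax earnings = R$998,969.20.
Degree of combined leverage = contribution ÷ (EBIT − I) = R$3,077,924.20 ÷ R$998,969.20 = 3.0811.
%ΔEPS = DCL × %ΔSales = 3.0811 × -21.7% = -66.9%.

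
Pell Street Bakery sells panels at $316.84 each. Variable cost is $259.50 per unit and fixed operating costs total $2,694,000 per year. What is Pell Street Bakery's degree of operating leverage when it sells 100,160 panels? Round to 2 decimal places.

1.88

Contribution at this volume is 100,160 × $57.34 = $5,743,174.40.
Subtracting fixed costs: EBIT = $5,743,174.40 − $2,694,000 = $3,049,174.40.
So DOL = total CM / EBIT = $5,743,174.40 / $3,049,174.40 = 1.8835.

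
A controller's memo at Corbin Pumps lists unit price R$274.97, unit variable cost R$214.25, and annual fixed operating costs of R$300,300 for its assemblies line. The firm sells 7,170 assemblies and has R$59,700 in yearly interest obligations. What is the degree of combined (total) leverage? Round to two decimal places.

Total contribution margin = 7,170 × R$60.72 = R$435,362.40.
EBIT = R$435,362.40 − R$300,300 = R$135,062.40. Interest = R$59,700.00, so EBIT − I = R$75,362.40.
DCL = contribution ÷ (EBIT − I) = R$435,362.40 ÷ R$75,362.40 = 5.7769.

5.78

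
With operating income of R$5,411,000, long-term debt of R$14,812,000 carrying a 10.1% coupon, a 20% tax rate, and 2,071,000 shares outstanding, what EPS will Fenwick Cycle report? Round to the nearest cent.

Interest = R$1,496,012.00, so EBT = R$5,411,000 − R$1,496,012.00 = R$3,914,988.00.
Net income = R$3,914,988.00 × (1 − 0.20) = R$3,131,990.40.
EPS = R$3,131,990.40 ÷ 2,071,000 = R$1.51.

R$1.51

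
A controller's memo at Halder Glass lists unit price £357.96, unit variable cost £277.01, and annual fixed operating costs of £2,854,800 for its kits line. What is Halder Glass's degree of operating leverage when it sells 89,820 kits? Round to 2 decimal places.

At 89,820 units, contribution = 89,820 × £80.95 = £7,270,929.00.
Subtracting fixed costs: EBIT = £7,270,929.00 − £2,854,800 = £4,416,129.00.
So DOL = total CM / EBIT = £7,270,929.00 / £4,416,129.00 = 1.6464.

1.65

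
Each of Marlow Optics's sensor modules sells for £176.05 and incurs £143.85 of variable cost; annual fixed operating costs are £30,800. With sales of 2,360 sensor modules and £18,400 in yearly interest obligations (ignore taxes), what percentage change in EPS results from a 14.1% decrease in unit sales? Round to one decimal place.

At 2,360 units, contribution = 2,360 × £32.20 = £75,992.00.
Subtracting fixed costs: EBIT = £75,992.00 − £30,800 = £45,192.00.
Interest = £18,400.00, so EBIT − I = £26,792.00.
DCL = total CM / (EBIT − I) = £75,992.00 / £26,792.00 = 2.8364.
EPS therefore changes by 2.8364 × (-14.1%) = -40.0%.

-40.0%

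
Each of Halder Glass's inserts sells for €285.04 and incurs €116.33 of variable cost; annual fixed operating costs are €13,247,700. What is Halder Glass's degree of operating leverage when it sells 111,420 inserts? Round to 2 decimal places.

At 111,420 units, contribution = 111,420 × €168.71 = €18,797,668.20.
Operating income = contribution − fixed costs = €18,797,668.20 − €13,247,700 = €5,549,968.20.
DOL = contribution ÷ EBIT = €18,797,668.20 ÷ €5,549,968.20 = 3.3870.

3.39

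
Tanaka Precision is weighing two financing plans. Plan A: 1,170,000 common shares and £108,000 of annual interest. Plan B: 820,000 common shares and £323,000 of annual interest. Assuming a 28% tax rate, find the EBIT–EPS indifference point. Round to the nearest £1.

Set EPS_A = EPS_B: (EBIT − £108,000)(1 − 0.28) ÷ 1,170,000 = (EBIT − £323,000)(1 − 0.28) ÷ 820,000.
Cancelling (1 − t) and cross-multiplying: 820,000·(EBIT − 108,000) = 1,170,000·(EBIT − 323,000).
Solving, EBIT = (323,000·1,170,000 − 108,000·820,000) / (1,170,000 − 820,000) = 289,350,000,000 / 350,000 = 826,714.29.

£826,714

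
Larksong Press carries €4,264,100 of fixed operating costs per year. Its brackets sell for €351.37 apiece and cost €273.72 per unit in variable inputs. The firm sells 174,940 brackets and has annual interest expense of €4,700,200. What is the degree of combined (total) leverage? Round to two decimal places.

Contribution at this volume is 174,940 × €77.65 = €13,584,091.00.
Operating income = contribution − fixed costs = €13,584,091.00 − €4,264,100 = €9,319,991.00. Interest = €4,700,200.00.
DOL = €13,584,091.00 ÷ €9,319,991.00 = 1.4575; DFL = €9,319,991.00 ÷ €4,619,791.00 = 2.0174.
Combined leverage = 1.4575 × 2.0174 = 2.9404.

2.94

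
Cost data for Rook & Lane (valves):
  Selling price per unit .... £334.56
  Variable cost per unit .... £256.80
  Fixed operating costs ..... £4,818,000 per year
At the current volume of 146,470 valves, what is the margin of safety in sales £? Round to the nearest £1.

£28,273,707

Unit CM = price − variable cost = £334.56 − £256.80 = £77.76. Break-even units = £4,818,000 ÷ £77.76 = 61,959.88; break-even revenue = 61,959.88 × £334.56 = £20,729,296.30.
Actual sales revenue = 146,470 × £334.56 = £49,003,003.20.
Margin of safety = £49,003,003.20 − £20,729,296.30 = £28,273,707.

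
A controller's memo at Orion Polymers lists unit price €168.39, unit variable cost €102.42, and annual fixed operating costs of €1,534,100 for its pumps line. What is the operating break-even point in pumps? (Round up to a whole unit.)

Each unit contributes €168.39 − €102.42 = €65.97.
Break-even Q = €1,534,100 / €65.97 = 23,254.51 → 23,255 pumps.

23,255 pumps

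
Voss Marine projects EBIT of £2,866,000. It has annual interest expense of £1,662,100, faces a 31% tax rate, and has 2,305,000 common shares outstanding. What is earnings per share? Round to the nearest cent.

Pre-tax income = £2,866,000 − £1,662,100.00 = £1,203,900.00.
After tax at 31%: net income = £1,203,900.00 × 0.69 = £830,691.00.
Per share: £830,691.00 / 2,305,000 shares = £0.36.

£0.36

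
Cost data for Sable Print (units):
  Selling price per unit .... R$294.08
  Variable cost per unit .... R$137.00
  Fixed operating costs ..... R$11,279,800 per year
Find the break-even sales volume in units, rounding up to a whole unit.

71,810 units

Contribution margin per unit = R$294.08 − R$137.00 = R$157.08.
Units to break even: R$11,279,800 ÷ R$157.08 = 71,809.27, rounded up to 71,810.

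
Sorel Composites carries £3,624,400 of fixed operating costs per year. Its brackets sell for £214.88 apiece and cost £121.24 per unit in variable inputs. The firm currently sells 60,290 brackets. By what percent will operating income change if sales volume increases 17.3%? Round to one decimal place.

Contribution at this volume is 60,290 × £93.64 = £5,645,555.60.
Operating income = contribution − fixed costs = £5,645,555.60 − £3,624,400 = £2,021,155.60.
DOL = contribution ÷ EBIT = £5,645,555.60 ÷ £2,021,155.60 = 2.7932.
%ΔEBIT = DOL × %ΔSales = 2.7932 × +17.3% = +48.3%.

+48.3%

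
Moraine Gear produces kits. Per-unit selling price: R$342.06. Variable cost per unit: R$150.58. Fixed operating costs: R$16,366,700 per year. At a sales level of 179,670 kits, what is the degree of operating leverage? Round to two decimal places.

1.91

Total contribution margin = 179,670 × R$191.48 = R$34,403,211.60.
Subtracting fixed costs: EBIT = R$34,403,211.60 − R$16,366,700 = R$18,036,511.60.
Degree of operating leverage = R$34,403,211.60 / R$18,036,511.60 = 1.9074.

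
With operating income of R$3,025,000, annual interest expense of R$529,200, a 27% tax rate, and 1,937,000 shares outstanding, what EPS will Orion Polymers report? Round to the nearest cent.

R$0.94

Pre-tax income = R$3,025,000 − R$529,200.00 = R$2,495,800.00.
After tax at 27%: net income = R$2,495,800.00 × 0.73 = R$1,821,934.00.
EPS = R$1,821,934.00 ÷ 1,937,000 = R$0.94.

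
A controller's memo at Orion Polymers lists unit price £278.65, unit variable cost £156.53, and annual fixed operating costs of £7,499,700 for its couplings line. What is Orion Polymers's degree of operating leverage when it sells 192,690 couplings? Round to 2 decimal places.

Contribution at this volume is 192,690 × £122.12 = £23,531,302.80.
Subtracting fixed costs: EBIT = £23,531,302.80 − £7,499,700 = £16,031,602.80.
So DOL = total CM / EBIT = £23,531,302.80 / £16,031,602.80 = 1.4678.

1.47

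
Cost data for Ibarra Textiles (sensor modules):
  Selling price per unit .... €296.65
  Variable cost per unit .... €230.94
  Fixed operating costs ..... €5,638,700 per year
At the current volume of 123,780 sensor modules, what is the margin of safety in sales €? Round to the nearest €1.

Contribution margin per unit = €296.65 − €230.94 = €65.71. Break-even units = €5,638,700 ÷ €65.71 = 85,811.90; break-even revenue = 85,811.90 × €296.65 = €25,456,100.37.
Current sales = 123,780 × €296.65 = €36,719,337.00.
Margin of safety = €36,719,337.00 − €25,456,100.37 = €11,263,237.

€11,263,237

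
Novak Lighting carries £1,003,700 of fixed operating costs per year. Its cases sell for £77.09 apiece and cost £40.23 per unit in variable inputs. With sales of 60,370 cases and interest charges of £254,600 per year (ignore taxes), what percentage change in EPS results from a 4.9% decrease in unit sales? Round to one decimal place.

-11.3%

At 60,370 units, contribution = 60,370 × £36.86 = £2,225,238.20.
EBIT = £2,225,238.20 − £1,003,700 = £1,221,538.20.
After interest of £254,600.00, pre-tax earnings = £966,938.20.
Degree of combined leverage = contribution ÷ (EBIT − I) = £2,225,238.20 ÷ £966,938.20 = 2.3013.
%ΔEPS = DCL × %ΔSales = 2.3013 × -4.9% = -11.3%.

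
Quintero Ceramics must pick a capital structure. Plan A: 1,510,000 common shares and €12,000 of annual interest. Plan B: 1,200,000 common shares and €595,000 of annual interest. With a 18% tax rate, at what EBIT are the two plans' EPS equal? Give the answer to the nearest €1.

At indifference, (EBIT − 12,000)(1 − t)/1,510,000 = (EBIT − 595,000)(1 − t)/1,200,000.
Cancelling (1 − t) and cross-multiplying: 1,200,000·(EBIT − 12,000) = 1,510,000·(EBIT − 595,000).
Solving, EBIT = (595,000·1,510,000 − 12,000·1,200,000) / (1,510,000 − 1,200,000) = 884,050,000,000 / 310,000 = 2,851,774.19.

€2,851,774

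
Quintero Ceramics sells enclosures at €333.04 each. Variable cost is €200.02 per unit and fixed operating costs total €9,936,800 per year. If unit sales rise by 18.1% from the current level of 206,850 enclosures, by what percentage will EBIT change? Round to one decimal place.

Contribution at this volume is 206,850 × €133.02 = €27,515,187.00.
EBIT = €27,515,187.00 − €9,936,800 = €17,578,387.00.
Degree of operating leverage = €27,515,187.00 / €17,578,387.00 = 1.5653.
Operating income changes by 1.5653 × +18.1% = +28.3%.

+28.3%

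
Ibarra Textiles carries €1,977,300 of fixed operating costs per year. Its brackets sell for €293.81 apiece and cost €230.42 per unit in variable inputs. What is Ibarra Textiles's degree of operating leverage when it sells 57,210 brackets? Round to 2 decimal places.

2.20

Contribution at this volume is 57,210 × €63.39 = €3,626,541.90.
Subtracting fixed costs: EBIT = €3,626,541.90 − €1,977,300 = €1,649,241.90.
DOL = contribution ÷ EBIT = €3,626,541.90 ÷ €1,649,241.90 = 2.1989.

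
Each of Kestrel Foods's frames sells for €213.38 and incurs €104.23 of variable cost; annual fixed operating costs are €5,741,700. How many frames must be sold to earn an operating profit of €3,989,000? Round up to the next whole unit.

Each unit contributes €213.38 − €104.23 = €109.15.
Required volume = (fixed costs + target profit) ÷ CM = (€5,741,700 + €3,989,000) ÷ €109.15 = 89,149.79, so 89,150 frames.

89,150 frames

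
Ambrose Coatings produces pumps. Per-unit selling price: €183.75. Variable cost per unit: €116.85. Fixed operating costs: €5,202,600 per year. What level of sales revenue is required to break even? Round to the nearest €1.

€14,289,652

CM per unit = €183.75 − €116.85 = €66.90; CM ratio = €66.90 / €183.75 = 0.3641.
Break-even sales = FC ÷ CM ratio = €5,202,600 × €183.75 / €66.90 = €14,289,652.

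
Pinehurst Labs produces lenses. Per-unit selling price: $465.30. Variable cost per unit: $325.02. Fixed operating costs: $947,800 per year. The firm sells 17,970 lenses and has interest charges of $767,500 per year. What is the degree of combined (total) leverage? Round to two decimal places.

3.13

Total contribution margin = 17,970 × $140.28 = $2,520,831.60.
Operating income = contribution − fixed costs = $2,520,831.60 − $947,800 = $1,573,031.60. Interest = $767,500.00.
DOL = $2,520,831.60 ÷ $1,573,031.60 = 1.6025; DFL = $1,573,031.60 ÷ $805,531.60 = 1.9528.
DCL = DOL × DFL = 1.6025 × 1.9528 = 3.1294.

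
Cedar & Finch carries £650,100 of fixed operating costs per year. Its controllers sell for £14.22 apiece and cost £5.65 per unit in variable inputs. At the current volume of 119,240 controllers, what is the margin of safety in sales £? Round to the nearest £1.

£616,897

Contribution margin per unit = £14.22 − £5.65 = £8.57. Break-even units = £650,100 ÷ £8.57 = 75,857.64; break-even revenue = 75,857.64 × £14.22 = £1,078,695.68.
Current sales = 119,240 × £14.22 = £1,695,592.80.
Margin of safety = £1,695,592.80 − £1,078,695.68 = £616,897.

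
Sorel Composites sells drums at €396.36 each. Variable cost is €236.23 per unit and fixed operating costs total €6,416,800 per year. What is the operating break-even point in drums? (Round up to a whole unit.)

40,073 drums

Contribution margin per unit = €396.36 − €236.23 = €160.13.
Units to break even: €6,416,800 ÷ €160.13 = 40,072.44, rounded up to 40,073.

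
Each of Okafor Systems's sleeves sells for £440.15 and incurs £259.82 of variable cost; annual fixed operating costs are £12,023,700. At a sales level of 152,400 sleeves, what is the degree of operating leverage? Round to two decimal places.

Contribution at this volume is 152,400 × £180.33 = £27,482,292.00.
Operating income = contribution − fixed costs = £27,482,292.00 − £12,023,700 = £15,458,592.00.
Degree of operating leverage = £27,482,292.00 / £15,458,592.00 = 1.7778.

1.78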